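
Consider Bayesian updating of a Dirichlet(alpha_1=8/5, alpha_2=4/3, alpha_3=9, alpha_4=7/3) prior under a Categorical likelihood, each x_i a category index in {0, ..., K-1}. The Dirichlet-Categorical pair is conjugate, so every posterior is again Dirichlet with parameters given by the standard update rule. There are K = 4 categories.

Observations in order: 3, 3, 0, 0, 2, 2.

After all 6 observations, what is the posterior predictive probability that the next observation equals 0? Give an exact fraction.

27/152

obs 1: x=3 → posterior Dirichlet(8/5, 4/3, 9, 10/3)
obs 2: x=3 → posterior Dirichlet(8/5, 4/3, 9, 13/3)
obs 3: x=0 → posterior Dirichlet(13/5, 4/3, 9, 13/3)
obs 4: x=0 → posterior Dirichlet(18/5, 4/3, 9, 13/3)
obs 5: x=2 → posterior Dirichlet(18/5, 4/3, 10, 13/3)
obs 6: x=2 → posterior Dirichlet(18/5, 4/3, 11, 13/3)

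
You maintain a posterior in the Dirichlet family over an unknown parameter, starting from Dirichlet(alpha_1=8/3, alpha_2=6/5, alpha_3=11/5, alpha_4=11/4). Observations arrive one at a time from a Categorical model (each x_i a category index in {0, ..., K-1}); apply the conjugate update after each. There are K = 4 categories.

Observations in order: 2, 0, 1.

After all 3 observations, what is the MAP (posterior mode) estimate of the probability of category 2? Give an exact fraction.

132/469

obs 1: x=2 → posterior Dirichlet(8/3, 6/5, 16/5, 11/4)
obs 2: x=0 → posterior Dirichlet(11/3, 6/5, 16/5, 11/4)
obs 3: x=1 → posterior Dirichlet(11/3, 11/5, 16/5, 11/4)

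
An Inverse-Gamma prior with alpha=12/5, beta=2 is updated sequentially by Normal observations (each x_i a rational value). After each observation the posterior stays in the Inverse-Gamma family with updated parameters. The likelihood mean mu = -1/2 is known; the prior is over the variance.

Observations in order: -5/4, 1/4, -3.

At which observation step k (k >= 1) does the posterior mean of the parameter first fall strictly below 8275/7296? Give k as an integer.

obs 1: x=-5/4 → posterior Inverse-Gamma(29/10, 73/32)
obs 2: x=1/4 → posterior Inverse-Gamma(17/5, 41/16)
obs 3: x=-3 → posterior Inverse-Gamma(39/10, 91/16)

k = 2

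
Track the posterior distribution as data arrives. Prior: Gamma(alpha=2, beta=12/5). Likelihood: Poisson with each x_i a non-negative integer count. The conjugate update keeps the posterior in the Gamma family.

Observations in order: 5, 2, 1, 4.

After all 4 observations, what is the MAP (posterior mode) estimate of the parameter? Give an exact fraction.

65/32

obs 1: x=5 → posterior Gamma(7, 17/5)
obs 2: x=2 → posterior Gamma(9, 22/5)
obs 3: x=1 → posterior Gamma(10, 27/5)
obs 4: x=4 → posterior Gamma(14, 32/5)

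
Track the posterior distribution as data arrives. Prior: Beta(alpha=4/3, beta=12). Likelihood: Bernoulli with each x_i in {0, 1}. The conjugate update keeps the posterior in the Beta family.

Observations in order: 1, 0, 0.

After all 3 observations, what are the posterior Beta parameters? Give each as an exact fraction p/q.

obs 1: x=1 → posterior Beta(7/3, 12)
obs 2: x=0 → posterior Beta(7/3, 13)
obs 3: x=0 → posterior Beta(7/3, 14)

alpha=7/3, beta=14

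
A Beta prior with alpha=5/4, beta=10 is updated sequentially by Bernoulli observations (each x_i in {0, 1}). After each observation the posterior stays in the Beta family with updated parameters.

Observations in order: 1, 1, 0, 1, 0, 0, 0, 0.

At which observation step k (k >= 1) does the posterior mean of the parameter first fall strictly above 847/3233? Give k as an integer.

obs 1: x=1 → posterior Beta(9/4, 10)
obs 2: x=1 → posterior Beta(13/4, 10)
obs 3: x=0 → posterior Beta(13/4, 11)
obs 4: x=1 → posterior Beta(17/4, 11)
obs 5: x=0 → posterior Beta(17/4, 12)
obs 6: x=0 → posterior Beta(17/4, 13)
obs 7: x=0 → posterior Beta(17/4, 14)
obs 8: x=0 → posterior Beta(17/4, 15)

k = 4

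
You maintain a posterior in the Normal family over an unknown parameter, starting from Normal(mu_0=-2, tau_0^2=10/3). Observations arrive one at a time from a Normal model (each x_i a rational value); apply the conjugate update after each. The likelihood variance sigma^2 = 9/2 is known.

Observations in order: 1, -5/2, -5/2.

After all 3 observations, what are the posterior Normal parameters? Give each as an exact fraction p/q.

obs 1: x=1 → posterior Normal(-34/47, 90/47)
obs 2: x=-5/2 → posterior Normal(-84/67, 90/67)
obs 3: x=-5/2 → posterior Normal(-134/87, 30/29)

mu_0=-134/87, tau_0^2=30/29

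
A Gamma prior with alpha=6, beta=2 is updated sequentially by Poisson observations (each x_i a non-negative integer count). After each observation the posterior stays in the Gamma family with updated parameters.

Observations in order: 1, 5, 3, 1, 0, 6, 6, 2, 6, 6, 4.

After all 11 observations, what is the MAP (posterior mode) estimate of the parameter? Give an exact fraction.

obs 1: x=1 → posterior Gamma(7, 3)
obs 2: x=5 → posterior Gamma(12, 4)
obs 3: x=3 → posterior Gamma(15, 5)
obs 4: x=1 → posterior Gamma(16, 6)
obs 5: x=0 → posterior Gamma(16, 7)
obs 6: x=6 → posterior Gamma(22, 8)
obs 7: x=6 → posterior Gamma(28, 9)
obs 8: x=2 → posterior Gamma(30, 10)
obs 9: x=6 → posterior Gamma(36, 11)
obs 10: x=6 → posterior Gamma(42, 12)
obs 11: x=4 → posterior Gamma(46, 13)

45/13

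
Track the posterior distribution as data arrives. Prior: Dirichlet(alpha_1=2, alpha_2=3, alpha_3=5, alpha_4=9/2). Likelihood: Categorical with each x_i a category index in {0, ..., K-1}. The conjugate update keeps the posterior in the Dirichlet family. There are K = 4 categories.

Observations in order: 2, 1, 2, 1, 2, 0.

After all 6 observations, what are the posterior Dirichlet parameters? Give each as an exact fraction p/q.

alpha_1=3, alpha_2=5, alpha_3=8, alpha_4=9/2

obs 1: x=2 → posterior Dirichlet(2, 3, 6, 9/2)
obs 2: x=1 → posterior Dirichlet(2, 4, 6, 9/2)
obs 3: x=2 → posterior Dirichlet(2, 4, 7, 9/2)
obs 4: x=1 → posterior Dirichlet(2, 5, 7, 9/2)
obs 5: x=2 → posterior Dirichlet(2, 5, 8, 9/2)
obs 6: x=0 → posterior Dirichlet(3, 5, 8, 9/2)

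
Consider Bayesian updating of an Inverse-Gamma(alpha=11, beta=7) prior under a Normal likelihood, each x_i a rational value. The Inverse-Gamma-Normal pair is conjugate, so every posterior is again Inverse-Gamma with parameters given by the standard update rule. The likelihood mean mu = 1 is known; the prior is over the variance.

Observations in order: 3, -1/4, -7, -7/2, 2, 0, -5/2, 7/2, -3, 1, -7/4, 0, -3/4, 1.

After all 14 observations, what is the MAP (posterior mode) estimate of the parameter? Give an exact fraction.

obs 1: x=3 → posterior Inverse-Gamma(23/2, 9)
obs 2: x=-1/4 → posterior Inverse-Gamma(12, 313/32)
obs 3: x=-7 → posterior Inverse-Gamma(25/2, 1337/32)
obs 4: x=-7/2 → posterior Inverse-Gamma(13, 1661/32)
obs 5: x=2 → posterior Inverse-Gamma(27/2, 1677/32)
obs 6: x=0 → posterior Inverse-Gamma(14, 1693/32)
obs 7: x=-5/2 → posterior Inverse-Gamma(29/2, 1889/32)
obs 8: x=7/2 → posterior Inverse-Gamma(15, 1989/32)
obs 9: x=-3 → posterior Inverse-Gamma(31/2, 2245/32)
obs 10: x=1 → posterior Inverse-Gamma(16, 2245/32)
obs 11: x=-7/4 → posterior Inverse-Gamma(33/2, 1183/16)
obs 12: x=0 → posterior Inverse-Gamma(17, 1191/16)
obs 13: x=-3/4 → posterior Inverse-Gamma(35/2, 2431/32)
obs 14: x=1 → posterior Inverse-Gamma(18, 2431/32)

2431/608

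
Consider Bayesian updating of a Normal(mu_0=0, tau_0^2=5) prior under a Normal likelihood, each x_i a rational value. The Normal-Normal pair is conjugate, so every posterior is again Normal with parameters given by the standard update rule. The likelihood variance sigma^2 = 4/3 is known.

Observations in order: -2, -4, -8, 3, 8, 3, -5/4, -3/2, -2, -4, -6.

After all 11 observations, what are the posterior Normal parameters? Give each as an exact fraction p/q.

obs 1: x=-2 → posterior Normal(-30/19, 20/19)
obs 2: x=-4 → posterior Normal(-45/17, 10/17)
obs 3: x=-8 → posterior Normal(-30/7, 20/49)
obs 4: x=3 → posterior Normal(-165/64, 5/16)
obs 5: x=8 → posterior Normal(-45/79, 20/79)
obs 6: x=3 → posterior Normal(0, 10/47)
obs 7: x=-5/4 → posterior Normal(-75/436, 20/109)
obs 8: x=-3/2 → posterior Normal(-165/496, 5/31)
obs 9: x=-2 → posterior Normal(-285/556, 20/139)
obs 10: x=-4 → posterior Normal(-75/88, 10/77)
obs 11: x=-6 → posterior Normal(-885/676, 20/169)

mu_0=-885/676, tau_0^2=20/169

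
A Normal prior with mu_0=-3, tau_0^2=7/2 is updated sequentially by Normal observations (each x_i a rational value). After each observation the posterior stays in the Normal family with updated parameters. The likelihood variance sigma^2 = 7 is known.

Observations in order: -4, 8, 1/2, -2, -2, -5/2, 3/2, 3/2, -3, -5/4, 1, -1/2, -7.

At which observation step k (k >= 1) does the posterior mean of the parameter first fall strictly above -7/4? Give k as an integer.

obs 1: x=-4 → posterior Normal(-10/3, 7/3)
obs 2: x=8 → posterior Normal(-1/2, 7/4)
obs 3: x=1/2 → posterior Normal(-3/10, 7/5)
obs 4: x=-2 → posterior Normal(-7/12, 7/6)
obs 5: x=-2 → posterior Normal(-11/14, 1)
obs 6: x=-5/2 → posterior Normal(-1, 7/8)
obs 7: x=3/2 → posterior Normal(-13/18, 7/9)
obs 8: x=3/2 → posterior Normal(-1/2, 7/10)
obs 9: x=-3 → posterior Normal(-8/11, 7/11)
obs 10: x=-5/4 → posterior Normal(-37/48, 7/12)
obs 11: x=1 → posterior Normal(-33/52, 7/13)
obs 12: x=-1/2 → posterior Normal(-5/8, 1/2)
obs 13: x=-7 → posterior Normal(-21/20, 7/15)

k = 2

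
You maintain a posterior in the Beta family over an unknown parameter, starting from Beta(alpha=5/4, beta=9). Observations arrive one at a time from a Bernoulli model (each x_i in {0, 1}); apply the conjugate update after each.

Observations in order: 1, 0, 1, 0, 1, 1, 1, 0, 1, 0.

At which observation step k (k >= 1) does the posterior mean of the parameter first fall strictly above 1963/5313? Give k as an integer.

obs 1: x=1 → posterior Beta(9/4, 9)
obs 2: x=0 → posterior Beta(9/4, 10)
obs 3: x=1 → posterior Beta(13/4, 10)
obs 4: x=0 → posterior Beta(13/4, 11)
obs 5: x=1 → posterior Beta(17/4, 11)
obs 6: x=1 → posterior Beta(21/4, 11)
obs 7: x=1 → posterior Beta(25/4, 11)
obs 8: x=0 → posterior Beta(25/4, 12)
obs 9: x=1 → posterior Beta(29/4, 12)
obs 10: x=0 → posterior Beta(29/4, 13)

k = 9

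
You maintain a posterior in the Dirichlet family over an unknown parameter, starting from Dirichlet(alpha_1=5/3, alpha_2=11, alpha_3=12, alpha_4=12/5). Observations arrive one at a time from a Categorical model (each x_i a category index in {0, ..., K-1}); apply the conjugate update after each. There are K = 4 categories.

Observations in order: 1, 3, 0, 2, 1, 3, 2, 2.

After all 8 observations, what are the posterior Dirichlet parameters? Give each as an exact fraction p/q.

obs 1: x=1 → posterior Dirichlet(5/3, 12, 12, 12/5)
obs 2: x=3 → posterior Dirichlet(5/3, 12, 12, 17/5)
obs 3: x=0 → posterior Dirichlet(8/3, 12, 12, 17/5)
obs 4: x=2 → posterior Dirichlet(8/3, 12, 13, 17/5)
obs 5: x=1 → posterior Dirichlet(8/3, 13, 13, 17/5)
obs 6: x=3 → posterior Dirichlet(8/3, 13, 13, 22/5)
obs 7: x=2 → posterior Dirichlet(8/3, 13, 14, 22/5)
obs 8: x=2 → posterior Dirichlet(8/3, 13, 15, 22/5)

alpha_1=8/3, alpha_2=13, alpha_3=15, alpha_4=22/5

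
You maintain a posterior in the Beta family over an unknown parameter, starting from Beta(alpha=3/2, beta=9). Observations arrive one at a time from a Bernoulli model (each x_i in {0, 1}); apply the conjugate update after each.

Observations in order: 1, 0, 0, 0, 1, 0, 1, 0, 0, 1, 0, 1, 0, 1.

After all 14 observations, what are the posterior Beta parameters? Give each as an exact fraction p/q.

alpha=15/2, beta=17

obs 1: x=1 → posterior Beta(5/2, 9)
obs 2: x=0 → posterior Beta(5/2, 10)
obs 3: x=0 → posterior Beta(5/2, 11)
obs 4: x=0 → posterior Beta(5/2, 12)
obs 5: x=1 → posterior Beta(7/2, 12)
obs 6: x=0 → posterior Beta(7/2, 13)
obs 7: x=1 → posterior Beta(9/2, 13)
obs 8: x=0 → posterior Beta(9/2, 14)
obs 9: x=0 → posterior Beta(9/2, 15)
obs 10: x=1 → posterior Beta(11/2, 15)
obs 11: x=0 → posterior Beta(11/2, 16)
obs 12: x=1 → posterior Beta(13/2, 16)
obs 13: x=0 → posterior Beta(13/2, 17)
obs 14: x=1 → posterior Beta(15/2, 17)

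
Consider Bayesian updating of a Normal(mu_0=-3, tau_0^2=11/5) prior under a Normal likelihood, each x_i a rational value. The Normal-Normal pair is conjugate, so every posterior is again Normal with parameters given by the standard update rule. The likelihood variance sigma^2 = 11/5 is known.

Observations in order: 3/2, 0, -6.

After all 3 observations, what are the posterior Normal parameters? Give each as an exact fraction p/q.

obs 1: x=3/2 → posterior Normal(-3/4, 11/10)
obs 2: x=0 → posterior Normal(-1/2, 11/15)
obs 3: x=-6 → posterior Normal(-15/8, 11/20)

mu_0=-15/8, tau_0^2=11/20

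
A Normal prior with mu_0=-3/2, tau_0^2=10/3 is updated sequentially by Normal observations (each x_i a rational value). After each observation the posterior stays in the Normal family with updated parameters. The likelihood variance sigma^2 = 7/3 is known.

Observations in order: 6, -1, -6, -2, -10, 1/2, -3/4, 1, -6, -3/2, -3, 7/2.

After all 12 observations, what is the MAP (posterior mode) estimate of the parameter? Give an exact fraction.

-203/127

obs 1: x=6 → posterior Normal(99/34, 70/51)
obs 2: x=-1 → posterior Normal(79/54, 70/81)
obs 3: x=-6 → posterior Normal(-41/74, 70/111)
obs 4: x=-2 → posterior Normal(-81/94, 70/141)
obs 5: x=-10 → posterior Normal(-281/114, 70/171)
obs 6: x=1/2 → posterior Normal(-271/134, 70/201)
obs 7: x=-3/4 → posterior Normal(-13/7, 10/33)
obs 8: x=1 → posterior Normal(-133/87, 70/261)
obs 9: x=-6 → posterior Normal(-193/97, 70/291)
obs 10: x=-3/2 → posterior Normal(-208/107, 70/321)
obs 11: x=-3 → posterior Normal(-238/117, 70/351)
obs 12: x=7/2 → posterior Normal(-203/127, 70/381)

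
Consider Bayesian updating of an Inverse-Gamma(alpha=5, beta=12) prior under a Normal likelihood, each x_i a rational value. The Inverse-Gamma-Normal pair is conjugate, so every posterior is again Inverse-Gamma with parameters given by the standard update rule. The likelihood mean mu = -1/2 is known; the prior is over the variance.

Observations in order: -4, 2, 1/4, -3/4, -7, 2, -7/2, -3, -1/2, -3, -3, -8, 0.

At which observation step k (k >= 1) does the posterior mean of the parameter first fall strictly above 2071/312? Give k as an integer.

k = 7

obs 1: x=-4 → posterior Inverse-Gamma(11/2, 145/8)
obs 2: x=2 → posterior Inverse-Gamma(6, 85/4)
obs 3: x=1/4 → posterior Inverse-Gamma(13/2, 689/32)
obs 4: x=-3/4 → posterior Inverse-Gamma(7, 345/16)
obs 5: x=-7 → posterior Inverse-Gamma(15/2, 683/16)
obs 6: x=2 → posterior Inverse-Gamma(8, 733/16)
obs 7: x=-7/2 → posterior Inverse-Gamma(17/2, 805/16)
obs 8: x=-3 → posterior Inverse-Gamma(9, 855/16)
obs 9: x=-1/2 → posterior Inverse-Gamma(19/2, 855/16)
obs 10: x=-3 → posterior Inverse-Gamma(10, 905/16)
obs 11: x=-3 → posterior Inverse-Gamma(21/2, 955/16)
obs 12: x=-8 → posterior Inverse-Gamma(11, 1405/16)
obs 13: x=0 → posterior Inverse-Gamma(23/2, 1407/16)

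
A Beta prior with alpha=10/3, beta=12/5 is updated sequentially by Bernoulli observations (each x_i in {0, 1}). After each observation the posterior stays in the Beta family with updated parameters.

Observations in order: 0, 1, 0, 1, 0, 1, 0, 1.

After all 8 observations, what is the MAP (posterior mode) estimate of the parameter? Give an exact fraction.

obs 1: x=0 → posterior Beta(10/3, 17/5)
obs 2: x=1 → posterior Beta(13/3, 17/5)
obs 3: x=0 → posterior Beta(13/3, 22/5)
obs 4: x=1 → posterior Beta(16/3, 22/5)
obs 5: x=0 → posterior Beta(16/3, 27/5)
obs 6: x=1 → posterior Beta(19/3, 27/5)
obs 7: x=0 → posterior Beta(19/3, 32/5)
obs 8: x=1 → posterior Beta(22/3, 32/5)

95/176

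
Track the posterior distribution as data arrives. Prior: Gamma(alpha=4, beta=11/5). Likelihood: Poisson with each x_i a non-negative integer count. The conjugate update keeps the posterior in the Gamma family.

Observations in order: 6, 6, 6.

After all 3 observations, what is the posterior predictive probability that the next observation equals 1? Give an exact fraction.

1481857151847771664568017076879360/20013311644049280264138724244295391

obs 1: x=6 → posterior Gamma(10, 16/5)
obs 2: x=6 → posterior Gamma(16, 21/5)
obs 3: x=6 → posterior Gamma(22, 26/5)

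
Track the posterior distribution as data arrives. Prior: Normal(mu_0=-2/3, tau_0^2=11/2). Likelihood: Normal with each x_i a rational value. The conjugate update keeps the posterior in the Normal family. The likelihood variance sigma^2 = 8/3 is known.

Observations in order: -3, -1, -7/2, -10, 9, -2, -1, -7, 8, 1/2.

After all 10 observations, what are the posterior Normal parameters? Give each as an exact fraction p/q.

obs 1: x=-3 → posterior Normal(-47/21, 88/49)
obs 2: x=-1 → posterior Normal(-214/123, 44/41)
obs 3: x=-7/2 → posterior Normal(-1549/690, 88/115)
obs 4: x=-10 → posterior Normal(-3529/888, 22/37)
obs 5: x=9 → posterior Normal(-1747/1086, 88/181)
obs 6: x=-2 → posterior Normal(-2143/1284, 44/107)
obs 7: x=-1 → posterior Normal(-2341/1482, 88/247)
obs 8: x=-7 → posterior Normal(-3727/1680, 11/35)
obs 9: x=8 → posterior Normal(-2143/1878, 88/313)
obs 10: x=1/2 → posterior Normal(-511/519, 44/173)

mu_0=-511/519, tau_0^2=44/173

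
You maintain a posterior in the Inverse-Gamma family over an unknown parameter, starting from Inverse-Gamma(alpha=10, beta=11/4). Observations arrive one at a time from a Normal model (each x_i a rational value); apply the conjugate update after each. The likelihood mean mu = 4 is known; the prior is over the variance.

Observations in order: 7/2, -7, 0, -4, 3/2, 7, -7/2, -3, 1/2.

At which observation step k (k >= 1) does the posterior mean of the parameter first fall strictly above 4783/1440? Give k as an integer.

obs 1: x=7/2 → posterior Inverse-Gamma(21/2, 23/8)
obs 2: x=-7 → posterior Inverse-Gamma(11, 507/8)
obs 3: x=0 → posterior Inverse-Gamma(23/2, 571/8)
obs 4: x=-4 → posterior Inverse-Gamma(12, 827/8)
obs 5: x=3/2 → posterior Inverse-Gamma(25/2, 213/2)
obs 6: x=7 → posterior Inverse-Gamma(13, 111)
obs 7: x=-7/2 → posterior Inverse-Gamma(27/2, 1113/8)
obs 8: x=-3 → posterior Inverse-Gamma(14, 1309/8)
obs 9: x=1/2 → posterior Inverse-Gamma(29/2, 679/4)

k = 2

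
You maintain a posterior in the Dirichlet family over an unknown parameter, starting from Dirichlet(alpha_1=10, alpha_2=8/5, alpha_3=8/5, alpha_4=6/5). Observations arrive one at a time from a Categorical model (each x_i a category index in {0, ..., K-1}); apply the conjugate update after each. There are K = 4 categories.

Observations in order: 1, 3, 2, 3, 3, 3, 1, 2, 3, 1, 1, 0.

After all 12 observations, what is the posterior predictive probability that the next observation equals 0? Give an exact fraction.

5/12

obs 1: x=1 → posterior Dirichlet(10, 13/5, 8/5, 6/5)
obs 2: x=3 → posterior Dirichlet(10, 13/5, 8/5, 11/5)
obs 3: x=2 → posterior Dirichlet(10, 13/5, 13/5, 11/5)
obs 4: x=3 → posterior Dirichlet(10, 13/5, 13/5, 16/5)
obs 5: x=3 → posterior Dirichlet(10, 13/5, 13/5, 21/5)
obs 6: x=3 → posterior Dirichlet(10, 13/5, 13/5, 26/5)
obs 7: x=1 → posterior Dirichlet(10, 18/5, 13/5, 26/5)
obs 8: x=2 → posterior Dirichlet(10, 18/5, 18/5, 26/5)
obs 9: x=3 → posterior Dirichlet(10, 18/5, 18/5, 31/5)
obs 10: x=1 → posterior Dirichlet(10, 23/5, 18/5, 31/5)
obs 11: x=1 → posterior Dirichlet(10, 28/5, 18/5, 31/5)
obs 12: x=0 → posterior Dirichlet(11, 28/5, 18/5, 31/5)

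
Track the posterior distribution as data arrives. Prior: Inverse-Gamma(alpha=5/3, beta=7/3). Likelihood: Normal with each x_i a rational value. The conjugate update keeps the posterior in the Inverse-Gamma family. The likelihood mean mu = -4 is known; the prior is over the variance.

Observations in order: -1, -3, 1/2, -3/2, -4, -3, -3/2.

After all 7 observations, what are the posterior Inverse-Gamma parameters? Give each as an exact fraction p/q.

alpha=31/6, beta=581/24

obs 1: x=-1 → posterior Inverse-Gamma(13/6, 41/6)
obs 2: x=-3 → posterior Inverse-Gamma(8/3, 22/3)
obs 3: x=1/2 → posterior Inverse-Gamma(19/6, 419/24)
obs 4: x=-3/2 → posterior Inverse-Gamma(11/3, 247/12)
obs 5: x=-4 → posterior Inverse-Gamma(25/6, 247/12)
obs 6: x=-3 → posterior Inverse-Gamma(14/3, 253/12)
obs 7: x=-3/2 → posterior Inverse-Gamma(31/6, 581/24)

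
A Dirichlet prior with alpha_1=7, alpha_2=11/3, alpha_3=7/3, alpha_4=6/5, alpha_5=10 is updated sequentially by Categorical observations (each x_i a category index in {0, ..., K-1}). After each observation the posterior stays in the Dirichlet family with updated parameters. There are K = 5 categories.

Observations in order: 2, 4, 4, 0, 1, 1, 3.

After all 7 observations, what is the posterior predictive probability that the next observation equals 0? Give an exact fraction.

obs 1: x=2 → posterior Dirichlet(7, 11/3, 10/3, 6/5, 10)
obs 2: x=4 → posterior Dirichlet(7, 11/3, 10/3, 6/5, 11)
obs 3: x=4 → posterior Dirichlet(7, 11/3, 10/3, 6/5, 12)
obs 4: x=0 → posterior Dirichlet(8, 11/3, 10/3, 6/5, 12)
obs 5: x=1 → posterior Dirichlet(8, 14/3, 10/3, 6/5, 12)
obs 6: x=1 → posterior Dirichlet(8, 17/3, 10/3, 6/5, 12)
obs 7: x=3 → posterior Dirichlet(8, 17/3, 10/3, 11/5, 12)

10/39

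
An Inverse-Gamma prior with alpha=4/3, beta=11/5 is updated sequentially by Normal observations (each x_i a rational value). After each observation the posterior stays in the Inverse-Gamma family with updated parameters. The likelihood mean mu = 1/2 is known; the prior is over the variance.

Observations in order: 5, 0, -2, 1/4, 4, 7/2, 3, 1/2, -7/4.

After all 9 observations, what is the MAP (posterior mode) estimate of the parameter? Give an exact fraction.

7653/1640

obs 1: x=5 → posterior Inverse-Gamma(11/6, 493/40)
obs 2: x=0 → posterior Inverse-Gamma(7/3, 249/20)
obs 3: x=-2 → posterior Inverse-Gamma(17/6, 623/40)
obs 4: x=1/4 → posterior Inverse-Gamma(10/3, 2497/160)
obs 5: x=4 → posterior Inverse-Gamma(23/6, 3477/160)
obs 6: x=7/2 → posterior Inverse-Gamma(13/3, 4197/160)
obs 7: x=3 → posterior Inverse-Gamma(29/6, 4697/160)
obs 8: x=1/2 → posterior Inverse-Gamma(16/3, 4697/160)
obs 9: x=-7/4 → posterior Inverse-Gamma(35/6, 2551/80)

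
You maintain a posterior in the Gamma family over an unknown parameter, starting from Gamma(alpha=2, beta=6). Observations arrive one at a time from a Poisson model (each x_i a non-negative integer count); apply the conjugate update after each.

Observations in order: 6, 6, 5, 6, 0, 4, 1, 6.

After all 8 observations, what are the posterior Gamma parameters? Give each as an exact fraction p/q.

obs 1: x=6 → posterior Gamma(8, 7)
obs 2: x=6 → posterior Gamma(14, 8)
obs 3: x=5 → posterior Gamma(19, 9)
obs 4: x=6 → posterior Gamma(25, 10)
obs 5: x=0 → posterior Gamma(25, 11)
obs 6: x=4 → posterior Gamma(29, 12)
obs 7: x=1 → posterior Gamma(30, 13)
obs 8: x=6 → posterior Gamma(36, 14)

alpha=36, beta=14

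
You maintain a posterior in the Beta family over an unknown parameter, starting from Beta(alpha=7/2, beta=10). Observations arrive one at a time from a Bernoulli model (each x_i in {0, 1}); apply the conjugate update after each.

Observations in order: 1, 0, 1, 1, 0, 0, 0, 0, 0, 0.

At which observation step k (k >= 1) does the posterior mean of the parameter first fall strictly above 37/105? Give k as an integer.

obs 1: x=1 → posterior Beta(9/2, 10)
obs 2: x=0 → posterior Beta(9/2, 11)
obs 3: x=1 → posterior Beta(11/2, 11)
obs 4: x=1 → posterior Beta(13/2, 11)
obs 5: x=0 → posterior Beta(13/2, 12)
obs 6: x=0 → posterior Beta(13/2, 13)
obs 7: x=0 → posterior Beta(13/2, 14)
obs 8: x=0 → posterior Beta(13/2, 15)
obs 9: x=0 → posterior Beta(13/2, 16)
obs 10: x=0 → posterior Beta(13/2, 17)

k = 4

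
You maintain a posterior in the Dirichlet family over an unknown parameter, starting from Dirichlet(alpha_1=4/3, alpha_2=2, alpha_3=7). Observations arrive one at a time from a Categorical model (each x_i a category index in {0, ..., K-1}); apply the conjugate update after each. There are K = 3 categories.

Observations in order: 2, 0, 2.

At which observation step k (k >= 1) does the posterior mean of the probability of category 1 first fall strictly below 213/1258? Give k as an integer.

k = 2

obs 1: x=2 → posterior Dirichlet(4/3, 2, 8)
obs 2: x=0 → posterior Dirichlet(7/3, 2, 8)
obs 3: x=2 → posterior Dirichlet(7/3, 2, 9)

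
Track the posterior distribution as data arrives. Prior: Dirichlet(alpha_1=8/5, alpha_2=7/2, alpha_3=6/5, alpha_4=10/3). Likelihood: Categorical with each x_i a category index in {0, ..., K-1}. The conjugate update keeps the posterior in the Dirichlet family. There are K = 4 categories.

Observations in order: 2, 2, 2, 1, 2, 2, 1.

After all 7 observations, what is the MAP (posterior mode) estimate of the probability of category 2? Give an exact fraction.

156/379

obs 1: x=2 → posterior Dirichlet(8/5, 7/2, 11/5, 10/3)
obs 2: x=2 → posterior Dirichlet(8/5, 7/2, 16/5, 10/3)
obs 3: x=2 → posterior Dirichlet(8/5, 7/2, 21/5, 10/3)
obs 4: x=1 → posterior Dirichlet(8/5, 9/2, 21/5, 10/3)
obs 5: x=2 → posterior Dirichlet(8/5, 9/2, 26/5, 10/3)
obs 6: x=2 → posterior Dirichlet(8/5, 9/2, 31/5, 10/3)
obs 7: x=1 → posterior Dirichlet(8/5, 11/2, 31/5, 10/3)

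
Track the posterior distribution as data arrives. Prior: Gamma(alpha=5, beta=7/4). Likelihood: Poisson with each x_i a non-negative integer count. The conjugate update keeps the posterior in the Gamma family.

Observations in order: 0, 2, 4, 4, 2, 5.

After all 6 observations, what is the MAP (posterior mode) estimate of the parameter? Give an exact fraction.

obs 1: x=0 → posterior Gamma(5, 11/4)
obs 2: x=2 → posterior Gamma(7, 15/4)
obs 3: x=4 → posterior Gamma(11, 19/4)
obs 4: x=4 → posterior Gamma(15, 23/4)
obs 5: x=2 → posterior Gamma(17, 27/4)
obs 6: x=5 → posterior Gamma(22, 31/4)

84/31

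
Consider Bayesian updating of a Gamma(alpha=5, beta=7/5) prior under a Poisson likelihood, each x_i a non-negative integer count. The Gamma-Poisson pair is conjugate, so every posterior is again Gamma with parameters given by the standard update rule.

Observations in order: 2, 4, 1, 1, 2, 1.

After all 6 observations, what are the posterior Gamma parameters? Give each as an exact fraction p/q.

obs 1: x=2 → posterior Gamma(7, 12/5)
obs 2: x=4 → posterior Gamma(11, 17/5)
obs 3: x=1 → posterior Gamma(12, 22/5)
obs 4: x=1 → posterior Gamma(13, 27/5)
obs 5: x=2 → posterior Gamma(15, 32/5)
obs 6: x=1 → posterior Gamma(16, 37/5)

alpha=16, beta=37/5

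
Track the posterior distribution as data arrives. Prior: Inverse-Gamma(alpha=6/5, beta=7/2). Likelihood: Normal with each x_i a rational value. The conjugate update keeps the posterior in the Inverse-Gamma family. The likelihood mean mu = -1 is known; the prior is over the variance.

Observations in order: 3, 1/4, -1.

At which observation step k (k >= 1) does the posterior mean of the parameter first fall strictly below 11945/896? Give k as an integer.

k = 2

obs 1: x=3 → posterior Inverse-Gamma(17/10, 23/2)
obs 2: x=1/4 → posterior Inverse-Gamma(11/5, 393/32)
obs 3: x=-1 → posterior Inverse-Gamma(27/10, 393/32)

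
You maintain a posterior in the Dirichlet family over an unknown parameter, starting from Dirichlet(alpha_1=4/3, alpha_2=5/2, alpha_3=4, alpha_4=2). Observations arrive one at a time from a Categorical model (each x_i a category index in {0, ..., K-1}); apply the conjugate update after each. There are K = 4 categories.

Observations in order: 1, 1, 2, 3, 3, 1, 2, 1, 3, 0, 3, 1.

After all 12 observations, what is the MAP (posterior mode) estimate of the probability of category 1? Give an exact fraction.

39/107

obs 1: x=1 → posterior Dirichlet(4/3, 7/2, 4, 2)
obs 2: x=1 → posterior Dirichlet(4/3, 9/2, 4, 2)
obs 3: x=2 → posterior Dirichlet(4/3, 9/2, 5, 2)
obs 4: x=3 → posterior Dirichlet(4/3, 9/2, 5, 3)
obs 5: x=3 → posterior Dirichlet(4/3, 9/2, 5, 4)
obs 6: x=1 → posterior Dirichlet(4/3, 11/2, 5, 4)
obs 7: x=2 → posterior Dirichlet(4/3, 11/2, 6, 4)
obs 8: x=1 → posterior Dirichlet(4/3, 13/2, 6, 4)
obs 9: x=3 → posterior Dirichlet(4/3, 13/2, 6, 5)
obs 10: x=0 → posterior Dirichlet(7/3, 13/2, 6, 5)
obs 11: x=3 → posterior Dirichlet(7/3, 13/2, 6, 6)
obs 12: x=1 → posterior Dirichlet(7/3, 15/2, 6, 6)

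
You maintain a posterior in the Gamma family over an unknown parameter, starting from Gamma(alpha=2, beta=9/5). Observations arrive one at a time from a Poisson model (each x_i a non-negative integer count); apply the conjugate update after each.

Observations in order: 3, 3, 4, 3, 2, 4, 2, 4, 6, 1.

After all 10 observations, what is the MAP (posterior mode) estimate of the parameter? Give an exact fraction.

165/59

obs 1: x=3 → posterior Gamma(5, 14/5)
obs 2: x=3 → posterior Gamma(8, 19/5)
obs 3: x=4 → posterior Gamma(12, 24/5)
obs 4: x=3 → posterior Gamma(15, 29/5)
obs 5: x=2 → posterior Gamma(17, 34/5)
obs 6: x=4 → posterior Gamma(21, 39/5)
obs 7: x=2 → posterior Gamma(23, 44/5)
obs 8: x=4 → posterior Gamma(27, 49/5)
obs 9: x=6 → posterior Gamma(33, 54/5)
obs 10: x=1 → posterior Gamma(34, 59/5)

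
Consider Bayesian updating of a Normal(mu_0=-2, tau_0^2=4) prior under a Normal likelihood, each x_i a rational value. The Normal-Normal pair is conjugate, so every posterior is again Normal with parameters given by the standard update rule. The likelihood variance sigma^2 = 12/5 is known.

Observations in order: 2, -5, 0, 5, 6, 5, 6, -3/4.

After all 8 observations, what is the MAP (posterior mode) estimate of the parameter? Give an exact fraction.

obs 1: x=2 → posterior Normal(1/2, 3/2)
obs 2: x=-5 → posterior Normal(-21/13, 12/13)
obs 3: x=0 → posterior Normal(-7/6, 2/3)
obs 4: x=5 → posterior Normal(4/23, 12/23)
obs 5: x=6 → posterior Normal(17/14, 3/7)
obs 6: x=5 → posterior Normal(59/33, 4/11)
obs 7: x=6 → posterior Normal(89/38, 6/19)
obs 8: x=-3/4 → posterior Normal(341/172, 12/43)

341/172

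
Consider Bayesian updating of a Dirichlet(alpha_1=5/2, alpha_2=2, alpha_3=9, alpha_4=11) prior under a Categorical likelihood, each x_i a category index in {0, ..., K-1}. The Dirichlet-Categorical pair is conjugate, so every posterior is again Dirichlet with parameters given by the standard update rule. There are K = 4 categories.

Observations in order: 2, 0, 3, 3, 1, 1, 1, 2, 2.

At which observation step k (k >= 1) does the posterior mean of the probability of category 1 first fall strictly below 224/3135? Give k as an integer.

obs 1: x=2 → posterior Dirichlet(5/2, 2, 10, 11)
obs 2: x=0 → posterior Dirichlet(7/2, 2, 10, 11)
obs 3: x=3 → posterior Dirichlet(7/2, 2, 10, 12)
obs 4: x=3 → posterior Dirichlet(7/2, 2, 10, 13)
obs 5: x=1 → posterior Dirichlet(7/2, 3, 10, 13)
obs 6: x=1 → posterior Dirichlet(7/2, 4, 10, 13)
obs 7: x=1 → posterior Dirichlet(7/2, 5, 10, 13)
obs 8: x=2 → posterior Dirichlet(7/2, 5, 11, 13)
obs 9: x=2 → posterior Dirichlet(7/2, 5, 12, 13)

k = 4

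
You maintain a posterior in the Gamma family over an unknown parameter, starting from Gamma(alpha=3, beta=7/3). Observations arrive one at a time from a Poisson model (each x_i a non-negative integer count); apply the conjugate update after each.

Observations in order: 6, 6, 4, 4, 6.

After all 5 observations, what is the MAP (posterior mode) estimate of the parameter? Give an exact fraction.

obs 1: x=6 → posterior Gamma(9, 10/3)
obs 2: x=6 → posterior Gamma(15, 13/3)
obs 3: x=4 → posterior Gamma(19, 16/3)
obs 4: x=4 → posterior Gamma(23, 19/3)
obs 5: x=6 → posterior Gamma(29, 22/3)

42/11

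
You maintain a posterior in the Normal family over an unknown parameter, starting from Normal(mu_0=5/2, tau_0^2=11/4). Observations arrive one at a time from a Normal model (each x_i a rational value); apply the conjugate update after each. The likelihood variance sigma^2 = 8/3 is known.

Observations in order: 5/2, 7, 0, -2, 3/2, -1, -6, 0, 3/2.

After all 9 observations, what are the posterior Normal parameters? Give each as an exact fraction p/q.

mu_0=391/658, tau_0^2=88/329

obs 1: x=5/2 → posterior Normal(5/2, 88/65)
obs 2: x=7 → posterior Normal(787/196, 44/49)
obs 3: x=0 → posterior Normal(787/262, 88/131)
obs 4: x=-2 → posterior Normal(655/328, 22/41)
obs 5: x=3/2 → posterior Normal(377/197, 88/197)
obs 6: x=-1 → posterior Normal(172/115, 44/115)
obs 7: x=-6 → posterior Normal(146/263, 88/263)
obs 8: x=0 → posterior Normal(73/148, 11/37)
obs 9: x=3/2 → posterior Normal(391/658, 88/329)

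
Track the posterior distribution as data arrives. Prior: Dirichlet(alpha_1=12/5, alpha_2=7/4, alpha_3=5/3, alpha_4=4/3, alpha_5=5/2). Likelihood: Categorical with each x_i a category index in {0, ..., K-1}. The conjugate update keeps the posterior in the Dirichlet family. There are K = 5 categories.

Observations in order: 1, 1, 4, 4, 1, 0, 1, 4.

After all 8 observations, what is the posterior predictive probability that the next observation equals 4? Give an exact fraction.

obs 1: x=1 → posterior Dirichlet(12/5, 11/4, 5/3, 4/3, 5/2)
obs 2: x=1 → posterior Dirichlet(12/5, 15/4, 5/3, 4/3, 5/2)
obs 3: x=4 → posterior Dirichlet(12/5, 15/4, 5/3, 4/3, 7/2)
obs 4: x=4 → posterior Dirichlet(12/5, 15/4, 5/3, 4/3, 9/2)
obs 5: x=1 → posterior Dirichlet(12/5, 19/4, 5/3, 4/3, 9/2)
obs 6: x=0 → posterior Dirichlet(17/5, 19/4, 5/3, 4/3, 9/2)
obs 7: x=1 → posterior Dirichlet(17/5, 23/4, 5/3, 4/3, 9/2)
obs 8: x=4 → posterior Dirichlet(17/5, 23/4, 5/3, 4/3, 11/2)

110/353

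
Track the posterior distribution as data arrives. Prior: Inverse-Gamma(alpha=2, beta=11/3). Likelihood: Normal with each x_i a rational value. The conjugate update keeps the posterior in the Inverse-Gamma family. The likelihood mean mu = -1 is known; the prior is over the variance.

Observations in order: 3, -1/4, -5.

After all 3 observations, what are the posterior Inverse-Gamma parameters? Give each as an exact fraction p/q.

alpha=7/2, beta=1915/96

obs 1: x=3 → posterior Inverse-Gamma(5/2, 35/3)
obs 2: x=-1/4 → posterior Inverse-Gamma(3, 1147/96)
obs 3: x=-5 → posterior Inverse-Gamma(7/2, 1915/96)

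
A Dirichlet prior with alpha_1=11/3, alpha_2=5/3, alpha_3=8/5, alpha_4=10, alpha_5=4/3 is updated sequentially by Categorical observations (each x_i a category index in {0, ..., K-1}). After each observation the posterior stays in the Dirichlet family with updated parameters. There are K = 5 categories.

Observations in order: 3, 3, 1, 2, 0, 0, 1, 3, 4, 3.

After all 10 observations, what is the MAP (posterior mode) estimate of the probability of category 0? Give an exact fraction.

70/349

obs 1: x=3 → posterior Dirichlet(11/3, 5/3, 8/5, 11, 4/3)
obs 2: x=3 → posterior Dirichlet(11/3, 5/3, 8/5, 12, 4/3)
obs 3: x=1 → posterior Dirichlet(11/3, 8/3, 8/5, 12, 4/3)
obs 4: x=2 → posterior Dirichlet(11/3, 8/3, 13/5, 12, 4/3)
obs 5: x=0 → posterior Dirichlet(14/3, 8/3, 13/5, 12, 4/3)
obs 6: x=0 → posterior Dirichlet(17/3, 8/3, 13/5, 12, 4/3)
obs 7: x=1 → posterior Dirichlet(17/3, 11/3, 13/5, 12, 4/3)
obs 8: x=3 → posterior Dirichlet(17/3, 11/3, 13/5, 13, 4/3)
obs 9: x=4 → posterior Dirichlet(17/3, 11/3, 13/5, 13, 7/3)
obs 10: x=3 → posterior Dirichlet(17/3, 11/3, 13/5, 14, 7/3)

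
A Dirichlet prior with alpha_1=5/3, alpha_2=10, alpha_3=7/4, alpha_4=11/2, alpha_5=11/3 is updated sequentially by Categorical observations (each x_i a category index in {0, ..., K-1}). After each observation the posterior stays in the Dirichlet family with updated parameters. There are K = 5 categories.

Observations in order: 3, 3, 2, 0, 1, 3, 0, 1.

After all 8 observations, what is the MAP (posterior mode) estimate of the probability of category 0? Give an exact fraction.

obs 1: x=3 → posterior Dirichlet(5/3, 10, 7/4, 13/2, 11/3)
obs 2: x=3 → posterior Dirichlet(5/3, 10, 7/4, 15/2, 11/3)
obs 3: x=2 → posterior Dirichlet(5/3, 10, 11/4, 15/2, 11/3)
obs 4: x=0 → posterior Dirichlet(8/3, 10, 11/4, 15/2, 11/3)
obs 5: x=1 → posterior Dirichlet(8/3, 11, 11/4, 15/2, 11/3)
obs 6: x=3 → posterior Dirichlet(8/3, 11, 11/4, 17/2, 11/3)
obs 7: x=0 → posterior Dirichlet(11/3, 11, 11/4, 17/2, 11/3)
obs 8: x=1 → posterior Dirichlet(11/3, 12, 11/4, 17/2, 11/3)

32/307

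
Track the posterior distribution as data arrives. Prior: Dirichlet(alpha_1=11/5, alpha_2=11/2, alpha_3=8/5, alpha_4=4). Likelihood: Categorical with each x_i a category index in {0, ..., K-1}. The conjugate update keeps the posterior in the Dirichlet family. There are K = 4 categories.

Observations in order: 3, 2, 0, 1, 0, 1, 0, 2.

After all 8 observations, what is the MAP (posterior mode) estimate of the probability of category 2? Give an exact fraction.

obs 1: x=3 → posterior Dirichlet(11/5, 11/2, 8/5, 5)
obs 2: x=2 → posterior Dirichlet(11/5, 11/2, 13/5, 5)
obs 3: x=0 → posterior Dirichlet(16/5, 11/2, 13/5, 5)
obs 4: x=1 → posterior Dirichlet(16/5, 13/2, 13/5, 5)
obs 5: x=0 → posterior Dirichlet(21/5, 13/2, 13/5, 5)
obs 6: x=1 → posterior Dirichlet(21/5, 15/2, 13/5, 5)
obs 7: x=0 → posterior Dirichlet(26/5, 15/2, 13/5, 5)
obs 8: x=2 → posterior Dirichlet(26/5, 15/2, 18/5, 5)

26/173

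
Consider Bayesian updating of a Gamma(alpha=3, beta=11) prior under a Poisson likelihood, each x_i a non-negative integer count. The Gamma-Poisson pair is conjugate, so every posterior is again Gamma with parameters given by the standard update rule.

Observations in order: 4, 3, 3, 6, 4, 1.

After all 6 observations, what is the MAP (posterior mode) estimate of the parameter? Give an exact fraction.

23/17

obs 1: x=4 → posterior Gamma(7, 12)
obs 2: x=3 → posterior Gamma(10, 13)
obs 3: x=3 → posterior Gamma(13, 14)
obs 4: x=6 → posterior Gamma(19, 15)
obs 5: x=4 → posterior Gamma(23, 16)
obs 6: x=1 → posterior Gamma(24, 17)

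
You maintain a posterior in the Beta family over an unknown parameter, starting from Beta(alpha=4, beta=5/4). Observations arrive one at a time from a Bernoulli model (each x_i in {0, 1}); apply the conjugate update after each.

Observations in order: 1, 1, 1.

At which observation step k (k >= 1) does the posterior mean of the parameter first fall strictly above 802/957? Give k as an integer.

obs 1: x=1 → posterior Beta(5, 5/4)
obs 2: x=1 → posterior Beta(6, 5/4)
obs 3: x=1 → posterior Beta(7, 5/4)

k = 3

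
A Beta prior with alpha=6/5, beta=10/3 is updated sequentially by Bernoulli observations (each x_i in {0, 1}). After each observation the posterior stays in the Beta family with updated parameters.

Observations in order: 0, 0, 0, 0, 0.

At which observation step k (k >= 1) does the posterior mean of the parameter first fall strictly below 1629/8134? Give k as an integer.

obs 1: x=0 → posterior Beta(6/5, 13/3)
obs 2: x=0 → posterior Beta(6/5, 16/3)
obs 3: x=0 → posterior Beta(6/5, 19/3)
obs 4: x=0 → posterior Beta(6/5, 22/3)
obs 5: x=0 → posterior Beta(6/5, 25/3)

k = 2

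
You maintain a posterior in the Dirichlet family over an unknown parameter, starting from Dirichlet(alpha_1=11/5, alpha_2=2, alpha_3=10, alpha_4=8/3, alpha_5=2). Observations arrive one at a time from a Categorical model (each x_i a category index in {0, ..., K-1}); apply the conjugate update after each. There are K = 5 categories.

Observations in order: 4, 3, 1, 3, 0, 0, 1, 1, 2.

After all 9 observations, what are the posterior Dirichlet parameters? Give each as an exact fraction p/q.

alpha_1=21/5, alpha_2=5, alpha_3=11, alpha_4=14/3, alpha_5=3

obs 1: x=4 → posterior Dirichlet(11/5, 2, 10, 8/3, 3)
obs 2: x=3 → posterior Dirichlet(11/5, 2, 10, 11/3, 3)
obs 3: x=1 → posterior Dirichlet(11/5, 3, 10, 11/3, 3)
obs 4: x=3 → posterior Dirichlet(11/5, 3, 10, 14/3, 3)
obs 5: x=0 → posterior Dirichlet(16/5, 3, 10, 14/3, 3)
obs 6: x=0 → posterior Dirichlet(21/5, 3, 10, 14/3, 3)
obs 7: x=1 → posterior Dirichlet(21/5, 4, 10, 14/3, 3)
obs 8: x=1 → posterior Dirichlet(21/5, 5, 10, 14/3, 3)
obs 9: x=2 → posterior Dirichlet(21/5, 5, 11, 14/3, 3)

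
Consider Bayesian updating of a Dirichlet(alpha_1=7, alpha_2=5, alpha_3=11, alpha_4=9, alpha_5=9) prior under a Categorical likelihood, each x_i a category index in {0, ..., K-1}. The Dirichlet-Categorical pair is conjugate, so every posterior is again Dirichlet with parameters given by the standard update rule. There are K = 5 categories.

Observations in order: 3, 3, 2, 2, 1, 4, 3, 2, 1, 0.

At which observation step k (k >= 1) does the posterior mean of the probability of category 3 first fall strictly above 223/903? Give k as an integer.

obs 1: x=3 → posterior Dirichlet(7, 5, 11, 10, 9)
obs 2: x=3 → posterior Dirichlet(7, 5, 11, 11, 9)
obs 3: x=2 → posterior Dirichlet(7, 5, 12, 11, 9)
obs 4: x=2 → posterior Dirichlet(7, 5, 13, 11, 9)
obs 5: x=1 → posterior Dirichlet(7, 6, 13, 11, 9)
obs 6: x=4 → posterior Dirichlet(7, 6, 13, 11, 10)
obs 7: x=3 → posterior Dirichlet(7, 6, 13, 12, 10)
obs 8: x=2 → posterior Dirichlet(7, 6, 14, 12, 10)
obs 9: x=1 → posterior Dirichlet(7, 7, 14, 12, 10)
obs 10: x=0 → posterior Dirichlet(8, 7, 14, 12, 10)

k = 2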